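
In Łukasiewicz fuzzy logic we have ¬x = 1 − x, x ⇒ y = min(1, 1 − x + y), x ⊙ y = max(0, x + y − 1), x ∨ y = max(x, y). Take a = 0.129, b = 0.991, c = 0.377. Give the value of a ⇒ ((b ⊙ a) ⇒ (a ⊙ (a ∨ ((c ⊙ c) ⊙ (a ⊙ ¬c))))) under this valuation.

1.000

b ⊙ a = max(0, 0.991 + 0.129 − 1) = max(0, 0.120) = 0.120
c ⊙ c = max(0, 0.377 + 0.377 − 1) = max(0, -0.246) = 0.000
¬c = 1 − 0.377 = 0.623
a ⊙ ¬c = max(0, 0.129 + 0.623 − 1) = max(0, -0.248) = 0.000
(c ⊙ c) ⊙ (a ⊙ ¬c) = max(0, 0.000 + 0.000 − 1) = max(0, -1.000) = 0.000
a ∨ ((c ⊙ c) ⊙ (a ⊙ ¬c)) = max(0.129, 0.000) = 0.129
a ⊙ (a ∨ ((c ⊙ c) ⊙ (a ⊙ ¬c))) = max(0, 0.129 + 0.129 − 1) = max(0, -0.742) = 0.000
(b ⊙ a) ⇒ (a ⊙ (a ∨ ((c ⊙ c) ⊙ (a ⊙ ¬c)))) = min(1, 1 − 0.120 + 0.000) = min(1, 0.880) = 0.880
a ⇒ ((b ⊙ a) ⇒ (a ⊙ (a ∨ ((c ⊙ c) ⊙ (a ⊙ ¬c))))) = min(1, 1 − 0.129 + 0.880) = min(1, 1.751) = 1.000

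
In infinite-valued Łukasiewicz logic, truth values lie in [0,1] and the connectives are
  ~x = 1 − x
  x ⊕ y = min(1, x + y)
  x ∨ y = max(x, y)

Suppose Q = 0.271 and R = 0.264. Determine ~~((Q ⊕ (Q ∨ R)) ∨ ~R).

Q ∨ R = max(0.271, 0.264) = 0.271
Q ⊕ (Q ∨ R) = min(1, 0.271 + 0.271) = min(1, 0.542) = 0.542
~R = 1 − 0.264 = 0.736
(Q ⊕ (Q ∨ R)) ∨ ~R = max(0.542, 0.736) = 0.736
~((Q ⊕ (Q ∨ R)) ∨ ~R) = 1 − 0.736 = 0.264
~~((Q ⊕ (Q ∨ R)) ∨ ~R) = 1 − 0.264 = 0.736

0.736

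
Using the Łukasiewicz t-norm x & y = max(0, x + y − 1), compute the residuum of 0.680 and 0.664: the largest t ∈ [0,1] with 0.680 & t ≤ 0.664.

The residuum of the Łukasiewicz t-norm gives the supremum: min(1, 1 − 0.680 + 0.664).
1 − 0.680 + 0.664 = 0.984, so t = min(1, 0.984) = 0.984.
Check: 0.680 & 0.984 = max(0, 0.664) = 0.664 ≤ 0.664.

0.984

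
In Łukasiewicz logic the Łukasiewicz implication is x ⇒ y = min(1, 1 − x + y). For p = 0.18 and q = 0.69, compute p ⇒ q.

p ⇒ q = min(1, 1 − 0.18 + 0.69) = min(1, 1.51) = 1.00
For comparison, the Gödel implication (1 if x ≤ y else y) would give 1.00.

1.00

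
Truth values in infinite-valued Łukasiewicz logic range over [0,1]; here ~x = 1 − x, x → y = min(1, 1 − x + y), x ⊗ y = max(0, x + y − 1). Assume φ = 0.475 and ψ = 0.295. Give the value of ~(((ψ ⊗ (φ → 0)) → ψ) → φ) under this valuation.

φ → 0 = min(1, 1 − 0.475 + 0.000) = min(1, 0.525) = 0.525
ψ ⊗ (φ → 0) = max(0, 0.295 + 0.525 − 1) = max(0, -0.180) = 0.000
(ψ ⊗ (φ → 0)) → ψ = min(1, 1 − 0.000 + 0.295) = min(1, 1.295) = 1.000
((ψ ⊗ (φ → 0)) → ψ) → φ = min(1, 1 − 1.000 + 0.475) = min(1, 0.475) = 0.475
~(((ψ ⊗ (φ → 0)) → ψ) → φ) = 1 − 0.475 = 0.525

0.525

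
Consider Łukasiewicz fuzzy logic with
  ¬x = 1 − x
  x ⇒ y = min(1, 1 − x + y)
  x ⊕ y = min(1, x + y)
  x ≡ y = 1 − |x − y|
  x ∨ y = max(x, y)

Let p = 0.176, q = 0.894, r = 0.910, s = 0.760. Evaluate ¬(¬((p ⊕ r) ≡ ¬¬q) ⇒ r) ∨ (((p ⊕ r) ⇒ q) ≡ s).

p ⊕ r = min(1, 0.176 + 0.910) = min(1, 1.086) = 1.000
¬q = 1 − 0.894 = 0.106
¬¬q = 1 − 0.106 = 0.894
(p ⊕ r) ≡ ¬¬q = 1 − |1.000 − 0.894| = 1 − 0.106 = 0.894
¬((p ⊕ r) ≡ ¬¬q) = 1 − 0.894 = 0.106
¬((p ⊕ r) ≡ ¬¬q) ⇒ r = min(1, 1 − 0.106 + 0.910) = min(1, 1.804) = 1.000
¬(¬((p ⊕ r) ≡ ¬¬q) ⇒ r) = 1 − 1.000 = 0.000
(p ⊕ r) ⇒ q = min(1, 1 − 1.000 + 0.894) = min(1, 0.894) = 0.894
((p ⊕ r) ⇒ q) ≡ s = 1 − |0.894 − 0.760| = 1 − 0.134 = 0.866
¬(¬((p ⊕ r) ≡ ¬¬q) ⇒ r) ∨ (((p ⊕ r) ⇒ q) ≡ s) = max(0.000, 0.866) = 0.866

0.866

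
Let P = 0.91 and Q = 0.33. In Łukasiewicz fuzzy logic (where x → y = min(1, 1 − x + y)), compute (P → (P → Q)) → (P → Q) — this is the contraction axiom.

0.91

P → Q = min(1, 1 − 0.91 + 0.33) = min(1, 0.42) = 0.42
P → (P → Q) = min(1, 1 − 0.91 + 0.42) = min(1, 0.51) = 0.51
(P → (P → Q)) → (P → Q) = min(1, 1 − 0.51 + 0.42) = min(1, 0.91) = 0.91
(The value 0.91 < 1 shows this instance is not satisfied; fails in Ł∞ (the t-norm is not idempotent).)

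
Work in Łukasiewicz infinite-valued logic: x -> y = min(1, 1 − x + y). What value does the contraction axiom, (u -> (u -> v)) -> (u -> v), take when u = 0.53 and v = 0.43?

u -> v = min(1, 1 − 0.53 + 0.43) = min(1, 0.90) = 0.90
u -> (u -> v) = min(1, 1 − 0.53 + 0.90) = min(1, 1.37) = 1.00
(u -> (u -> v)) -> (u -> v) = min(1, 1 − 1.00 + 0.90) = min(1, 0.90) = 0.90
(The value 0.90 < 1 shows this instance is not satisfied; fails in Ł∞ (the t-norm is not idempotent).)

0.90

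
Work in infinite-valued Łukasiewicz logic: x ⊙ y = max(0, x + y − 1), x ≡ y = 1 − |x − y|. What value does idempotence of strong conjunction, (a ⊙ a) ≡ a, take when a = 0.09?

a ⊙ a = max(0, 0.09 + 0.09 − 1) = max(0, -0.82) = 0.00
(a ⊙ a) ≡ a = 1 − |0.00 − 0.09| = 1 − 0.09 = 0.91
(The value 0.91 < 1 shows this instance is not satisfied; fails in Ł∞ since a ⊗ a = max(0, 2a−1) ≠ a in general.)

0.91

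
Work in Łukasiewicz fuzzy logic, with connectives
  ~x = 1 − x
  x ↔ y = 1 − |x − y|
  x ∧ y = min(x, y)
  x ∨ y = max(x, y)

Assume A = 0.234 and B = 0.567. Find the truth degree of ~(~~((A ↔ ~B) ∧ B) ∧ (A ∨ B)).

~B = 1 − 0.567 = 0.433
A ↔ ~B = 1 − |0.234 − 0.433| = 1 − 0.199 = 0.801
(A ↔ ~B) ∧ B = min(0.801, 0.567) = 0.567
~((A ↔ ~B) ∧ B) = 1 − 0.567 = 0.433
~~((A ↔ ~B) ∧ B) = 1 − 0.433 = 0.567
A ∨ B = max(0.234, 0.567) = 0.567
~~((A ↔ ~B) ∧ B) ∧ (A ∨ B) = min(0.567, 0.567) = 0.567
~(~~((A ↔ ~B) ∧ B) ∧ (A ∨ B)) = 1 − 0.567 = 0.433

0.433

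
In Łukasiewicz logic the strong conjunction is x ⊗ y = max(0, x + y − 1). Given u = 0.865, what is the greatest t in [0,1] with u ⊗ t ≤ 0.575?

The residuum of the Łukasiewicz t-norm gives the supremum: min(1, 1 − 0.865 + 0.575).
1 − 0.865 + 0.575 = 0.710, so t = min(1, 0.710) = 0.710.
Check: 0.865 ⊗ 0.710 = max(0, 0.575) = 0.575 ≤ 0.575.

0.710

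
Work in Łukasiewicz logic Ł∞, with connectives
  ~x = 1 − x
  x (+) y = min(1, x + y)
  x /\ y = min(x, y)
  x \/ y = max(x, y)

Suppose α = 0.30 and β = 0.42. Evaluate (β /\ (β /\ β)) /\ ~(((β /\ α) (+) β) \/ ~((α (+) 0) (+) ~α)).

β /\ β = min(0.42, 0.42) = 0.42
β /\ (β /\ β) = min(0.42, 0.42) = 0.42
β /\ α = min(0.42, 0.30) = 0.30
(β /\ α) (+) β = min(1, 0.30 + 0.42) = min(1, 0.72) = 0.72
α (+) 0 = min(1, 0.30 + 0.00) = min(1, 0.30) = 0.30
~α = 1 − 0.30 = 0.70
(α (+) 0) (+) ~α = min(1, 0.30 + 0.70) = min(1, 1.00) = 1.00
~((α (+) 0) (+) ~α) = 1 − 1.00 = 0.00
((β /\ α) (+) β) \/ ~((α (+) 0) (+) ~α) = max(0.72, 0.00) = 0.72
~(((β /\ α) (+) β) \/ ~((α (+) 0) (+) ~α)) = 1 − 0.72 = 0.28
(β /\ (β /\ β)) /\ ~(((β /\ α) (+) β) \/ ~((α (+) 0) (+) ~α)) = min(0.42, 0.28) = 0.28

0.28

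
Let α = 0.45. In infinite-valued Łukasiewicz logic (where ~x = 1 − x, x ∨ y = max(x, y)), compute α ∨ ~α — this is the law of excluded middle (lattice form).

0.55

~α = 1 − 0.45 = 0.55
α ∨ ~α = max(0.45, 0.55) = 0.55
(The value 0.55 < 1 shows this instance is not satisfied; not a Ł∞-tautology — its value is max(a, 1−a).)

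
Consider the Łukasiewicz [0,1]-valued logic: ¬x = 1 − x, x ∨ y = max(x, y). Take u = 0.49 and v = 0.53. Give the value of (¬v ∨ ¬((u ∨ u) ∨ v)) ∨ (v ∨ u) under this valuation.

¬v = 1 − 0.53 = 0.47
u ∨ u = max(0.49, 0.49) = 0.49
(u ∨ u) ∨ v = max(0.49, 0.53) = 0.53
¬((u ∨ u) ∨ v) = 1 − 0.53 = 0.47
¬v ∨ ¬((u ∨ u) ∨ v) = max(0.47, 0.47) = 0.47
v ∨ u = max(0.53, 0.49) = 0.53
(¬v ∨ ¬((u ∨ u) ∨ v)) ∨ (v ∨ u) = max(0.47, 0.53) = 0.53

0.53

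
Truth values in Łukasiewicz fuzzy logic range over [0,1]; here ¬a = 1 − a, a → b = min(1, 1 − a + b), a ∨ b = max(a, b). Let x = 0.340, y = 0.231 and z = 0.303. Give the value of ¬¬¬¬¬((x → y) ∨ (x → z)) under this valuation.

x → y = min(1, 1 − 0.340 + 0.231) = min(1, 0.891) = 0.891
x → z = min(1, 1 − 0.340 + 0.303) = min(1, 0.963) = 0.963
(x → y) ∨ (x → z) = max(0.891, 0.963) = 0.963
¬((x → y) ∨ (x → z)) = 1 − 0.963 = 0.037
¬¬((x → y) ∨ (x → z)) = 1 − 0.037 = 0.963
¬¬¬((x → y) ∨ (x → z)) = 1 − 0.963 = 0.037
¬¬¬¬((x → y) ∨ (x → z)) = 1 − 0.037 = 0.963
¬¬¬¬¬((x → y) ∨ (x → z)) = 1 − 0.963 = 0.037

0.037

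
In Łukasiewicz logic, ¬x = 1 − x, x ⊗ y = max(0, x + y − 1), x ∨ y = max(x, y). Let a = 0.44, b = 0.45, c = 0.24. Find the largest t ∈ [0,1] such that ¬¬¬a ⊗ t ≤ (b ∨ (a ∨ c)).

0.89

¬a = 1 − 0.44 = 0.56
¬¬a = 1 − 0.56 = 0.44
¬¬¬a = 1 − 0.44 = 0.56
So the left factor is ¬¬¬a = 0.56.
a ∨ c = max(0.44, 0.24) = 0.44
b ∨ (a ∨ c) = max(0.45, 0.44) = 0.45
So the right-hand bound is b ∨ (a ∨ c) = 0.45.
The residuum of the Łukasiewicz t-norm gives the supremum: min(1, 1 − 0.56 + 0.45).
1 − 0.56 + 0.45 = 0.89, so t = min(1, 0.89) = 0.89.
Check: 0.56 ⊗ 0.89 = max(0, 0.45) = 0.45 ≤ 0.45.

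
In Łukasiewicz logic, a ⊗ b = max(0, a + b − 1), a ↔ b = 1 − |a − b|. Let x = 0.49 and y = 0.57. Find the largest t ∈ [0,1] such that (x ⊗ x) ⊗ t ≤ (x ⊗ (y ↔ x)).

x ⊗ x = max(0, 0.49 + 0.49 − 1) = max(0, -0.02) = 0.00
So the left factor is x ⊗ x = 0.00.
y ↔ x = 1 − |0.57 − 0.49| = 1 − 0.08 = 0.92
x ⊗ (y ↔ x) = max(0, 0.49 + 0.92 − 1) = max(0, 0.41) = 0.41
So the right-hand bound is x ⊗ (y ↔ x) = 0.41.
The residuum of the Łukasiewicz t-norm gives the supremum: min(1, 1 − 0.00 + 0.41).
1 − 0.00 + 0.41 = 1.41, so t = min(1, 1.41) = 1.00.
Check: 0.00 ⊗ 1.00 = max(0, 0.00) = 0.00 ≤ 0.41.

1.00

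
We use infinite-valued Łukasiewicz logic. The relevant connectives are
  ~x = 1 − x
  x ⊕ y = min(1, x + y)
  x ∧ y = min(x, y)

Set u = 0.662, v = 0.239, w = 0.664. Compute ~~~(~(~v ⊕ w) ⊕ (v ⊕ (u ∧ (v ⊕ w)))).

0.099

~v = 1 − 0.239 = 0.761
~v ⊕ w = min(1, 0.761 + 0.664) = min(1, 1.425) = 1.000
~(~v ⊕ w) = 1 − 1.000 = 0.000
v ⊕ w = min(1, 0.239 + 0.664) = min(1, 0.903) = 0.903
u ∧ (v ⊕ w) = min(0.662, 0.903) = 0.662
v ⊕ (u ∧ (v ⊕ w)) = min(1, 0.239 + 0.662) = min(1, 0.901) = 0.901
~(~v ⊕ w) ⊕ (v ⊕ (u ∧ (v ⊕ w))) = min(1, 0.000 + 0.901) = min(1, 0.901) = 0.901
~(~(~v ⊕ w) ⊕ (v ⊕ (u ∧ (v ⊕ w)))) = 1 − 0.901 = 0.099
~~(~(~v ⊕ w) ⊕ (v ⊕ (u ∧ (v ⊕ w)))) = 1 − 0.099 = 0.901
~~~(~(~v ⊕ w) ⊕ (v ⊕ (u ∧ (v ⊕ w)))) = 1 − 0.901 = 0.099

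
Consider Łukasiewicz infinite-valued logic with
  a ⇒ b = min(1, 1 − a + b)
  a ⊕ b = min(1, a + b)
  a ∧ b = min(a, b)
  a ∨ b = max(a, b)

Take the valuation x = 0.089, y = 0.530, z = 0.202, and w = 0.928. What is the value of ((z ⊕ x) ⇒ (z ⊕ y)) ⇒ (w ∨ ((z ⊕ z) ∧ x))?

z ⊕ x = min(1, 0.202 + 0.089) = min(1, 0.291) = 0.291
z ⊕ y = min(1, 0.202 + 0.530) = min(1, 0.732) = 0.732
(z ⊕ x) ⇒ (z ⊕ y) = min(1, 1 − 0.291 + 0.732) = min(1, 1.441) = 1.000
z ⊕ z = min(1, 0.202 + 0.202) = min(1, 0.404) = 0.404
(z ⊕ z) ∧ x = min(0.404, 0.089) = 0.089
w ∨ ((z ⊕ z) ∧ x) = max(0.928, 0.089) = 0.928
((z ⊕ x) ⇒ (z ⊕ y)) ⇒ (w ∨ ((z ⊕ z) ∧ x)) = min(1, 1 − 1.000 + 0.928) = min(1, 0.928) = 0.928

0.928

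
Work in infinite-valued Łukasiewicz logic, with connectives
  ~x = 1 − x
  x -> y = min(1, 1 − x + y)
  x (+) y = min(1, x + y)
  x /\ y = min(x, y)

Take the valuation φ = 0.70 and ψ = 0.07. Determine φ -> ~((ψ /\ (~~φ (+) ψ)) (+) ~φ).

0.93

~φ = 1 − 0.70 = 0.30
~~φ = 1 − 0.30 = 0.70
~~φ (+) ψ = min(1, 0.70 + 0.07) = min(1, 0.77) = 0.77
ψ /\ (~~φ (+) ψ) = min(0.07, 0.77) = 0.07
(ψ /\ (~~φ (+) ψ)) (+) ~φ = min(1, 0.07 + 0.30) = min(1, 0.37) = 0.37
~((ψ /\ (~~φ (+) ψ)) (+) ~φ) = 1 − 0.37 = 0.63
φ -> ~((ψ /\ (~~φ (+) ψ)) (+) ~φ) = min(1, 1 − 0.70 + 0.63) = min(1, 0.93) = 0.93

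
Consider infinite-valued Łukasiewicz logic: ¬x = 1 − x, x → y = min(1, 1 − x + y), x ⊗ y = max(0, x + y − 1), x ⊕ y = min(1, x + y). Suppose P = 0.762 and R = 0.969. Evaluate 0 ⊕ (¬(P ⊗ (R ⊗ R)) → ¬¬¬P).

0.938

R ⊗ R = max(0, 0.969 + 0.969 − 1) = max(0, 0.938) = 0.938
P ⊗ (R ⊗ R) = max(0, 0.762 + 0.938 − 1) = max(0, 0.700) = 0.700
¬(P ⊗ (R ⊗ R)) = 1 − 0.700 = 0.300
¬P = 1 − 0.762 = 0.238
¬¬P = 1 − 0.238 = 0.762
¬¬¬P = 1 − 0.762 = 0.238
¬(P ⊗ (R ⊗ R)) → ¬¬¬P = min(1, 1 − 0.300 + 0.238) = min(1, 0.938) = 0.938
0 ⊕ (¬(P ⊗ (R ⊗ R)) → ¬¬¬P) = min(1, 0.000 + 0.938) = min(1, 0.938) = 0.938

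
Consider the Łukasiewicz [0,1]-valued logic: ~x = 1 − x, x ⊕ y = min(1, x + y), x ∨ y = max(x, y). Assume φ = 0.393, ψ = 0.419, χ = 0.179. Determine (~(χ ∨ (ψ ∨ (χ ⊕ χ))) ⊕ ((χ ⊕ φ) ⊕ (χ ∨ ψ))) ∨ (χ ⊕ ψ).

χ ⊕ χ = min(1, 0.179 + 0.179) = min(1, 0.358) = 0.358
ψ ∨ (χ ⊕ χ) = max(0.419, 0.358) = 0.419
χ ∨ (ψ ∨ (χ ⊕ χ)) = max(0.179, 0.419) = 0.419
~(χ ∨ (ψ ∨ (χ ⊕ χ))) = 1 − 0.419 = 0.581
χ ⊕ φ = min(1, 0.179 + 0.393) = min(1, 0.572) = 0.572
χ ∨ ψ = max(0.179, 0.419) = 0.419
(χ ⊕ φ) ⊕ (χ ∨ ψ) = min(1, 0.572 + 0.419) = min(1, 0.991) = 0.991
~(χ ∨ (ψ ∨ (χ ⊕ χ))) ⊕ ((χ ⊕ φ) ⊕ (χ ∨ ψ)) = min(1, 0.581 + 0.991) = min(1, 1.572) = 1.000
χ ⊕ ψ = min(1, 0.179 + 0.419) = min(1, 0.598) = 0.598
(~(χ ∨ (ψ ∨ (χ ⊕ χ))) ⊕ ((χ ⊕ φ) ⊕ (χ ∨ ψ))) ∨ (χ ⊕ ψ) = max(1.000, 0.598) = 1.000

1.000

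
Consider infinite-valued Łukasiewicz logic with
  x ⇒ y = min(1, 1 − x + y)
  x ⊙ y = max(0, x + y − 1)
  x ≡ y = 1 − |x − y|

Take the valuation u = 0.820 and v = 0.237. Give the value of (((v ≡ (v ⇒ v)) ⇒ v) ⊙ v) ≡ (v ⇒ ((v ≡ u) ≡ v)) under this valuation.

0.237

v ⇒ v = min(1, 1 − 0.237 + 0.237) = min(1, 1.000) = 1.000
v ≡ (v ⇒ v) = 1 − |0.237 − 1.000| = 1 − 0.763 = 0.237
(v ≡ (v ⇒ v)) ⇒ v = min(1, 1 − 0.237 + 0.237) = min(1, 1.000) = 1.000
((v ≡ (v ⇒ v)) ⇒ v) ⊙ v = max(0, 1.000 + 0.237 − 1) = max(0, 0.237) = 0.237
v ≡ u = 1 − |0.237 − 0.820| = 1 − 0.583 = 0.417
(v ≡ u) ≡ v = 1 − |0.417 − 0.237| = 1 − 0.180 = 0.820
v ⇒ ((v ≡ u) ≡ v) = min(1, 1 − 0.237 + 0.820) = min(1, 1.583) = 1.000
(((v ≡ (v ⇒ v)) ⇒ v) ⊙ v) ≡ (v ⇒ ((v ≡ u) ≡ v)) = 1 − |0.237 − 1.000| = 1 − 0.763 = 0.237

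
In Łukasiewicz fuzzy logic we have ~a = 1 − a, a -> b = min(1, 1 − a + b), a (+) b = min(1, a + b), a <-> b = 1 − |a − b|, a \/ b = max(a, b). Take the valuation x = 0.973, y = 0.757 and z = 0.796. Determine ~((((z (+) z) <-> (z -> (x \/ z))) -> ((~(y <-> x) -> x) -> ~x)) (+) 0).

0.973

z (+) z = min(1, 0.796 + 0.796) = min(1, 1.592) = 1.000
x \/ z = max(0.973, 0.796) = 0.973
z -> (x \/ z) = min(1, 1 − 0.796 + 0.973) = min(1, 1.177) = 1.000
(z (+) z) <-> (z -> (x \/ z)) = 1 − |1.000 − 1.000| = 1 − 0.000 = 1.000
y <-> x = 1 − |0.757 − 0.973| = 1 − 0.216 = 0.784
~(y <-> x) = 1 − 0.784 = 0.216
~(y <-> x) -> x = min(1, 1 − 0.216 + 0.973) = min(1, 1.757) = 1.000
~x = 1 − 0.973 = 0.027
(~(y <-> x) -> x) -> ~x = min(1, 1 − 1.000 + 0.027) = min(1, 0.027) = 0.027
((z (+) z) <-> (z -> (x \/ z))) -> ((~(y <-> x) -> x) -> ~x) = min(1, 1 − 1.000 + 0.027) = min(1, 0.027) = 0.027
(((z (+) z) <-> (z -> (x \/ z))) -> ((~(y <-> x) -> x) -> ~x)) (+) 0 = min(1, 0.027 + 0.000) = min(1, 0.027) = 0.027
~((((z (+) z) <-> (z -> (x \/ z))) -> ((~(y <-> x) -> x) -> ~x)) (+) 0) = 1 − 0.027 = 0.973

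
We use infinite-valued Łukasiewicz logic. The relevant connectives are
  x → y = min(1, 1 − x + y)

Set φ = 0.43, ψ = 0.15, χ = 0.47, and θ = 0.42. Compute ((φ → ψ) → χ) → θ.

φ → ψ = min(1, 1 − 0.43 + 0.15) = min(1, 0.72) = 0.72
(φ → ψ) → χ = min(1, 1 − 0.72 + 0.47) = min(1, 0.75) = 0.75
((φ → ψ) → χ) → θ = min(1, 1 − 0.75 + 0.42) = min(1, 0.67) = 0.67

0.67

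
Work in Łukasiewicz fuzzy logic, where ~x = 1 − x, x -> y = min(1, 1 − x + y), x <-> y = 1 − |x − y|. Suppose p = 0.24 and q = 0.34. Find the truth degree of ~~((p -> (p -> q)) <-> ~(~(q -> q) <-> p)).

0.24

p -> q = min(1, 1 − 0.24 + 0.34) = min(1, 1.10) = 1.00
p -> (p -> q) = min(1, 1 − 0.24 + 1.00) = min(1, 1.76) = 1.00
q -> q = min(1, 1 − 0.34 + 0.34) = min(1, 1.00) = 1.00
~(q -> q) = 1 − 1.00 = 0.00
~(q -> q) <-> p = 1 − |0.00 − 0.24| = 1 − 0.24 = 0.76
~(~(q -> q) <-> p) = 1 − 0.76 = 0.24
(p -> (p -> q)) <-> ~(~(q -> q) <-> p) = 1 − |1.00 − 0.24| = 1 − 0.76 = 0.24
~((p -> (p -> q)) <-> ~(~(q -> q) <-> p)) = 1 − 0.24 = 0.76
~~((p -> (p -> q)) <-> ~(~(q -> q) <-> p)) = 1 − 0.76 = 0.24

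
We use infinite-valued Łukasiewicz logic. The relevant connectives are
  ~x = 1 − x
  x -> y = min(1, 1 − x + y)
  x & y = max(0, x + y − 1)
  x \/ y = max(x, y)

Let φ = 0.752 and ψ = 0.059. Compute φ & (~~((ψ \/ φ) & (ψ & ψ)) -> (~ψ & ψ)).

0.752

ψ \/ φ = max(0.059, 0.752) = 0.752
ψ & ψ = max(0, 0.059 + 0.059 − 1) = max(0, -0.882) = 0.000
(ψ \/ φ) & (ψ & ψ) = max(0, 0.752 + 0.000 − 1) = max(0, -0.248) = 0.000
~((ψ \/ φ) & (ψ & ψ)) = 1 − 0.000 = 1.000
~~((ψ \/ φ) & (ψ & ψ)) = 1 − 1.000 = 0.000
~ψ = 1 − 0.059 = 0.941
~ψ & ψ = max(0, 0.941 + 0.059 − 1) = max(0, 0.000) = 0.000
~~((ψ \/ φ) & (ψ & ψ)) -> (~ψ & ψ) = min(1, 1 − 0.000 + 0.000) = min(1, 1.000) = 1.000
φ & (~~((ψ \/ φ) & (ψ & ψ)) -> (~ψ & ψ)) = max(0, 0.752 + 1.000 − 1) = max(0, 0.752) = 0.752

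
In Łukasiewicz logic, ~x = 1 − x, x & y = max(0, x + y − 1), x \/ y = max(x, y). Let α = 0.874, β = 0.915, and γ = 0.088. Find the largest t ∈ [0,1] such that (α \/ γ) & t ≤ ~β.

0.211

α \/ γ = max(0.874, 0.088) = 0.874
So the left factor is α \/ γ = 0.874.
~β = 1 − 0.915 = 0.085
So the right-hand bound is ~β = 0.085.
The residuum of the Łukasiewicz t-norm gives the supremum: min(1, 1 − 0.874 + 0.085).
1 − 0.874 + 0.085 = 0.211, so t = min(1, 0.211) = 0.211.
Check: 0.874 & 0.211 = max(0, 0.085) = 0.085 ≤ 0.085.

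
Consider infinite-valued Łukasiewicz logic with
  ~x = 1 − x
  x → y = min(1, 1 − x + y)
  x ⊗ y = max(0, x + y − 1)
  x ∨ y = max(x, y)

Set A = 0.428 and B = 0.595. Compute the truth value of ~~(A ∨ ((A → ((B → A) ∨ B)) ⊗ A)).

B → A = min(1, 1 − 0.595 + 0.428) = min(1, 0.833) = 0.833
(B → A) ∨ B = max(0.833, 0.595) = 0.833
A → ((B → A) ∨ B) = min(1, 1 − 0.428 + 0.833) = min(1, 1.405) = 1.000
(A → ((B → A) ∨ B)) ⊗ A = max(0, 1.000 + 0.428 − 1) = max(0, 0.428) = 0.428
A ∨ ((A → ((B → A) ∨ B)) ⊗ A) = max(0.428, 0.428) = 0.428
~(A ∨ ((A → ((B → A) ∨ B)) ⊗ A)) = 1 − 0.428 = 0.572
~~(A ∨ ((A → ((B → A) ∨ B)) ⊗ A)) = 1 − 0.572 = 0.428

0.428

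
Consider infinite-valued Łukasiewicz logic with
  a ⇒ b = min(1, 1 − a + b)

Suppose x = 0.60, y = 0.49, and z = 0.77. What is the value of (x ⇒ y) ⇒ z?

x ⇒ y = min(1, 1 − 0.60 + 0.49) = min(1, 0.89) = 0.89
(x ⇒ y) ⇒ z = min(1, 1 − 0.89 + 0.77) = min(1, 0.88) = 0.88

0.88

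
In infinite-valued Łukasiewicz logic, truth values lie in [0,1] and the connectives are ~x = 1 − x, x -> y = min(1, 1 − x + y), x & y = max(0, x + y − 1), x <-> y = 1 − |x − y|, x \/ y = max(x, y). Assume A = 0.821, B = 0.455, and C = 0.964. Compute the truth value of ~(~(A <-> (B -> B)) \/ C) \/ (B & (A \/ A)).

B -> B = min(1, 1 − 0.455 + 0.455) = min(1, 1.000) = 1.000
A <-> (B -> B) = 1 − |0.821 − 1.000| = 1 − 0.179 = 0.821
~(A <-> (B -> B)) = 1 − 0.821 = 0.179
~(A <-> (B -> B)) \/ C = max(0.179, 0.964) = 0.964
~(~(A <-> (B -> B)) \/ C) = 1 − 0.964 = 0.036
A \/ A = max(0.821, 0.821) = 0.821
B & (A \/ A) = max(0, 0.455 + 0.821 − 1) = max(0, 0.276) = 0.276
~(~(A <-> (B -> B)) \/ C) \/ (B & (A \/ A)) = max(0.036, 0.276) = 0.276

0.276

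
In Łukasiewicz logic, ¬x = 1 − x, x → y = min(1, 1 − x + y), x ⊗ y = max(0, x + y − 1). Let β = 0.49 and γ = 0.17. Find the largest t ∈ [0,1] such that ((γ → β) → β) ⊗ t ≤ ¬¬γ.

0.68

γ → β = min(1, 1 − 0.17 + 0.49) = min(1, 1.32) = 1.00
(γ → β) → β = min(1, 1 − 1.00 + 0.49) = min(1, 0.49) = 0.49
So the left factor is (γ → β) → β = 0.49.
¬γ = 1 − 0.17 = 0.83
¬¬γ = 1 − 0.83 = 0.17
So the right-hand bound is ¬¬γ = 0.17.
The residuum of the Łukasiewicz t-norm gives the supremum: min(1, 1 − 0.49 + 0.17).
1 − 0.49 + 0.17 = 0.68, so t = min(1, 0.68) = 0.68.
Check: 0.49 ⊗ 0.68 = max(0, 0.17) = 0.17 ≤ 0.17.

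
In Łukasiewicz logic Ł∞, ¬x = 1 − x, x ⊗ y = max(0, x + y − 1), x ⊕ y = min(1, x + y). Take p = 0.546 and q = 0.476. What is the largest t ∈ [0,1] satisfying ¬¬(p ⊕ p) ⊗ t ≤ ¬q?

0.524

p ⊕ p = min(1, 0.546 + 0.546) = min(1, 1.092) = 1.000
¬(p ⊕ p) = 1 − 1.000 = 0.000
¬¬(p ⊕ p) = 1 − 0.000 = 1.000
So the left factor is ¬¬(p ⊕ p) = 1.000.
¬q = 1 − 0.476 = 0.524
So the right-hand bound is ¬q = 0.524.
The residuum of the Łukasiewicz t-norm gives the supremum: min(1, 1 − 1.000 + 0.524).
1 − 1.000 + 0.524 = 0.524, so t = min(1, 0.524) = 0.524.
Check: 1.000 ⊗ 0.524 = max(0, 0.524) = 0.524 ≤ 0.524.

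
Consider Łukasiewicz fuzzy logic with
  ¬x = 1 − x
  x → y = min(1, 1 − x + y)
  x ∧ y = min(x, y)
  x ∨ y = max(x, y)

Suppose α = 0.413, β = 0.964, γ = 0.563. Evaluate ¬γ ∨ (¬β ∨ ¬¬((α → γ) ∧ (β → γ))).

0.599

¬γ = 1 − 0.563 = 0.437
¬β = 1 − 0.964 = 0.036
α → γ = min(1, 1 − 0.413 + 0.563) = min(1, 1.150) = 1.000
β → γ = min(1, 1 − 0.964 + 0.563) = min(1, 0.599) = 0.599
(α → γ) ∧ (β → γ) = min(1.000, 0.599) = 0.599
¬((α → γ) ∧ (β → γ)) = 1 − 0.599 = 0.401
¬¬((α → γ) ∧ (β → γ)) = 1 − 0.401 = 0.599
¬β ∨ ¬¬((α → γ) ∧ (β → γ)) = max(0.036, 0.599) = 0.599
¬γ ∨ (¬β ∨ ¬¬((α → γ) ∧ (β → γ))) = max(0.437, 0.599) = 0.599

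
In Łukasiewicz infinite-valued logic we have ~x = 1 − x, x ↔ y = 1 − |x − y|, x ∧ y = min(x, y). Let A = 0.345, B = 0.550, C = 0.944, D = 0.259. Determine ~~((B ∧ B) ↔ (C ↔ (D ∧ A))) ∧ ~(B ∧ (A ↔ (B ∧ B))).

B ∧ B = min(0.550, 0.550) = 0.550
D ∧ A = min(0.259, 0.345) = 0.259
C ↔ (D ∧ A) = 1 − |0.944 − 0.259| = 1 − 0.685 = 0.315
(B ∧ B) ↔ (C ↔ (D ∧ A)) = 1 − |0.550 − 0.315| = 1 − 0.235 = 0.765
~((B ∧ B) ↔ (C ↔ (D ∧ A))) = 1 − 0.765 = 0.235
~~((B ∧ B) ↔ (C ↔ (D ∧ A))) = 1 − 0.235 = 0.765
A ↔ (B ∧ B) = 1 − |0.345 − 0.550| = 1 − 0.205 = 0.795
B ∧ (A ↔ (B ∧ B)) = min(0.550, 0.795) = 0.550
~(B ∧ (A ↔ (B ∧ B))) = 1 − 0.550 = 0.450
~~((B ∧ B) ↔ (C ↔ (D ∧ A))) ∧ ~(B ∧ (A ↔ (B ∧ B))) = min(0.765, 0.450) = 0.450

0.450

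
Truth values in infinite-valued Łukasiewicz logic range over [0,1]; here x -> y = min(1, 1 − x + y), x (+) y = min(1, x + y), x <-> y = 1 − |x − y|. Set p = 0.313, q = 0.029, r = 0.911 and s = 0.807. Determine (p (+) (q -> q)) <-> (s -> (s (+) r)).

q -> q = min(1, 1 − 0.029 + 0.029) = min(1, 1.000) = 1.000
p (+) (q -> q) = min(1, 0.313 + 1.000) = min(1, 1.313) = 1.000
s (+) r = min(1, 0.807 + 0.911) = min(1, 1.718) = 1.000
s -> (s (+) r) = min(1, 1 − 0.807 + 1.000) = min(1, 1.193) = 1.000
(p (+) (q -> q)) <-> (s -> (s (+) r)) = 1 − |1.000 − 1.000| = 1 − 0.000 = 1.000

1.000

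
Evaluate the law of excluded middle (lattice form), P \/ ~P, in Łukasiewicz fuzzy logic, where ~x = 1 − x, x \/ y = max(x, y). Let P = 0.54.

0.54

~P = 1 − 0.54 = 0.46
P \/ ~P = max(0.54, 0.46) = 0.54
(The value 0.54 < 1 shows this instance is not satisfied; not a Ł∞-tautology — its value is max(a, 1−a).)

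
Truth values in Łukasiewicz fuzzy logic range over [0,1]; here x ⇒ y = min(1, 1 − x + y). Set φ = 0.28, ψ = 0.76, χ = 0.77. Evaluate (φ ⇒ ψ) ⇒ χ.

φ ⇒ ψ = min(1, 1 − 0.28 + 0.76) = min(1, 1.48) = 1.00
(φ ⇒ ψ) ⇒ χ = min(1, 1 − 1.00 + 0.77) = min(1, 0.77) = 0.77

0.77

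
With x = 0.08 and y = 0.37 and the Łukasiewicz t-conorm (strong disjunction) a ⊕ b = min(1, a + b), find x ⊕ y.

0.45

x ⊕ y = min(1, 0.08 + 0.37) = min(1, 0.45) = 0.45
For comparison, the Gödel t-conorm max(a, b) would give 0.37.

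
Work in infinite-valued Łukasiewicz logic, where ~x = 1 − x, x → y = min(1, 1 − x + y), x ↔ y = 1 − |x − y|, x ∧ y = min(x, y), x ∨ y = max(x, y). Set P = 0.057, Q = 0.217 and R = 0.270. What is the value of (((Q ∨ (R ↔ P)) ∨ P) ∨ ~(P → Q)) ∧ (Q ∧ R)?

R ↔ P = 1 − |0.270 − 0.057| = 1 − 0.213 = 0.787
Q ∨ (R ↔ P) = max(0.217, 0.787) = 0.787
(Q ∨ (R ↔ P)) ∨ P = max(0.787, 0.057) = 0.787
P → Q = min(1, 1 − 0.057 + 0.217) = min(1, 1.160) = 1.000
~(P → Q) = 1 − 1.000 = 0.000
((Q ∨ (R ↔ P)) ∨ P) ∨ ~(P → Q) = max(0.787, 0.000) = 0.787
Q ∧ R = min(0.217, 0.270) = 0.217
(((Q ∨ (R ↔ P)) ∨ P) ∨ ~(P → Q)) ∧ (Q ∧ R) = min(0.787, 0.217) = 0.217

0.217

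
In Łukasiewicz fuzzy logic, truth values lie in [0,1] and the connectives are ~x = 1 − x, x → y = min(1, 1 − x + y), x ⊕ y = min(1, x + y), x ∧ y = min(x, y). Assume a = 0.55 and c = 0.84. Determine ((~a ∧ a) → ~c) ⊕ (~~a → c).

~a = 1 − 0.55 = 0.45
~a ∧ a = min(0.45, 0.55) = 0.45
~c = 1 − 0.84 = 0.16
(~a ∧ a) → ~c = min(1, 1 − 0.45 + 0.16) = min(1, 0.71) = 0.71
~~a = 1 − 0.45 = 0.55
~~a → c = min(1, 1 − 0.55 + 0.84) = min(1, 1.29) = 1.00
((~a ∧ a) → ~c) ⊕ (~~a → c) = min(1, 0.71 + 1.00) = min(1, 1.71) = 1.00

1.00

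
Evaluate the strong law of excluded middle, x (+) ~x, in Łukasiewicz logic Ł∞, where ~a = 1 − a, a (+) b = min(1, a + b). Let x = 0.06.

~x = 1 − 0.06 = 0.94
x (+) ~x = min(1, 0.06 + 0.94) = min(1, 1.00) = 1.00
(As expected: always 1 in Ł∞ since a ⊕ (1−a) = 1.)

1.00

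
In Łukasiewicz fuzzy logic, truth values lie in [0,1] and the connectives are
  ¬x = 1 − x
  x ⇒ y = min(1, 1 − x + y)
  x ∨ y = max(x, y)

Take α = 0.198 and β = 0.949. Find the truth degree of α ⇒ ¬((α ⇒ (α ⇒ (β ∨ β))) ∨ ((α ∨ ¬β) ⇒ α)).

0.802

β ∨ β = max(0.949, 0.949) = 0.949
α ⇒ (β ∨ β) = min(1, 1 − 0.198 + 0.949) = min(1, 1.751) = 1.000
α ⇒ (α ⇒ (β ∨ β)) = min(1, 1 − 0.198 + 1.000) = min(1, 1.802) = 1.000
¬β = 1 − 0.949 = 0.051
α ∨ ¬β = max(0.198, 0.051) = 0.198
(α ∨ ¬β) ⇒ α = min(1, 1 − 0.198 + 0.198) = min(1, 1.000) = 1.000
(α ⇒ (α ⇒ (β ∨ β))) ∨ ((α ∨ ¬β) ⇒ α) = max(1.000, 1.000) = 1.000
¬((α ⇒ (α ⇒ (β ∨ β))) ∨ ((α ∨ ¬β) ⇒ α)) = 1 − 1.000 = 0.000
α ⇒ ¬((α ⇒ (α ⇒ (β ∨ β))) ∨ ((α ∨ ¬β) ⇒ α)) = min(1, 1 − 0.198 + 0.000) = min(1, 0.802) = 0.802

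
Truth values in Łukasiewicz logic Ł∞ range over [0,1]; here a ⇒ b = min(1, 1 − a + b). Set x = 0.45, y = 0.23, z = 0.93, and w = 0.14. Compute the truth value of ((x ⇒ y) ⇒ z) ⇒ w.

0.14

x ⇒ y = min(1, 1 − 0.45 + 0.23) = min(1, 0.78) = 0.78
(x ⇒ y) ⇒ z = min(1, 1 − 0.78 + 0.93) = min(1, 1.15) = 1.00
((x ⇒ y) ⇒ z) ⇒ w = min(1, 1 − 1.00 + 0.14) = min(1, 0.14) = 0.14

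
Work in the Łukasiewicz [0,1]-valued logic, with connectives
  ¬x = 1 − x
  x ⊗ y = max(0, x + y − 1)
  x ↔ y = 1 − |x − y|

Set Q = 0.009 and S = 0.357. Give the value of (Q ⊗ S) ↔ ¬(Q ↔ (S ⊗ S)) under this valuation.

Q ⊗ S = max(0, 0.009 + 0.357 − 1) = max(0, -0.634) = 0.000
S ⊗ S = max(0, 0.357 + 0.357 − 1) = max(0, -0.286) = 0.000
Q ↔ (S ⊗ S) = 1 − |0.009 − 0.000| = 1 − 0.009 = 0.991
¬(Q ↔ (S ⊗ S)) = 1 − 0.991 = 0.009
(Q ⊗ S) ↔ ¬(Q ↔ (S ⊗ S)) = 1 − |0.000 − 0.009| = 1 − 0.009 = 0.991

0.991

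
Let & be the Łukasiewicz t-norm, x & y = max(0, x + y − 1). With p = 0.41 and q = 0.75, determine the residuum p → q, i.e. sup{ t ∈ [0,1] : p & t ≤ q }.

The residuum of the Łukasiewicz t-norm gives the supremum: min(1, 1 − 0.41 + 0.75).
1 − 0.41 + 0.75 = 1.34, so t = min(1, 1.34) = 1.00.
Check: 0.41 & 1.00 = max(0, 0.41) = 0.41 ≤ 0.75.

1.00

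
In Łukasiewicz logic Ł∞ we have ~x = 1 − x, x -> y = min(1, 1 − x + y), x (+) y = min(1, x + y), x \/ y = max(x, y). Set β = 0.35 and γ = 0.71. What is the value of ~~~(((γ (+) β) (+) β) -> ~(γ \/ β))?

γ (+) β = min(1, 0.71 + 0.35) = min(1, 1.06) = 1.00
(γ (+) β) (+) β = min(1, 1.00 + 0.35) = min(1, 1.35) = 1.00
γ \/ β = max(0.71, 0.35) = 0.71
~(γ \/ β) = 1 − 0.71 = 0.29
((γ (+) β) (+) β) -> ~(γ \/ β) = min(1, 1 − 1.00 + 0.29) = min(1, 0.29) = 0.29
~(((γ (+) β) (+) β) -> ~(γ \/ β)) = 1 − 0.29 = 0.71
~~(((γ (+) β) (+) β) -> ~(γ \/ β)) = 1 − 0.71 = 0.29
~~~(((γ (+) β) (+) β) -> ~(γ \/ β)) = 1 − 0.29 = 0.71

0.71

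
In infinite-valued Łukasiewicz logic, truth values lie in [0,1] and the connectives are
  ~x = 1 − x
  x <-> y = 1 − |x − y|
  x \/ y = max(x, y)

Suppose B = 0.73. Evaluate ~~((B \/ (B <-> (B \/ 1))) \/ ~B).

B \/ 1 = max(0.73, 1.00) = 1.00
B <-> (B \/ 1) = 1 − |0.73 − 1.00| = 1 − 0.27 = 0.73
B \/ (B <-> (B \/ 1)) = max(0.73, 0.73) = 0.73
~B = 1 − 0.73 = 0.27
(B \/ (B <-> (B \/ 1))) \/ ~B = max(0.73, 0.27) = 0.73
~((B \/ (B <-> (B \/ 1))) \/ ~B) = 1 − 0.73 = 0.27
~~((B \/ (B <-> (B \/ 1))) \/ ~B) = 1 − 0.27 = 0.73

0.73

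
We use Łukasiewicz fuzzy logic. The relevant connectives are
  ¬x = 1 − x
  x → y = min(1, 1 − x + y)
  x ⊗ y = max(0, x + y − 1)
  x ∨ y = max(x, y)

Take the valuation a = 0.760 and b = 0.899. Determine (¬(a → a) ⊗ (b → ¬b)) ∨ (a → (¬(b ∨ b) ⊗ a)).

0.240

a → a = min(1, 1 − 0.760 + 0.760) = min(1, 1.000) = 1.000
¬(a → a) = 1 − 1.000 = 0.000
¬b = 1 − 0.899 = 0.101
b → ¬b = min(1, 1 − 0.899 + 0.101) = min(1, 0.202) = 0.202
¬(a → a) ⊗ (b → ¬b) = max(0, 0.000 + 0.202 − 1) = max(0, -0.798) = 0.000
b ∨ b = max(0.899, 0.899) = 0.899
¬(b ∨ b) = 1 − 0.899 = 0.101
¬(b ∨ b) ⊗ a = max(0, 0.101 + 0.760 − 1) = max(0, -0.139) = 0.000
a → (¬(b ∨ b) ⊗ a) = min(1, 1 − 0.760 + 0.000) = min(1, 0.240) = 0.240
(¬(a → a) ⊗ (b → ¬b)) ∨ (a → (¬(b ∨ b) ⊗ a)) = max(0.000, 0.240) = 0.240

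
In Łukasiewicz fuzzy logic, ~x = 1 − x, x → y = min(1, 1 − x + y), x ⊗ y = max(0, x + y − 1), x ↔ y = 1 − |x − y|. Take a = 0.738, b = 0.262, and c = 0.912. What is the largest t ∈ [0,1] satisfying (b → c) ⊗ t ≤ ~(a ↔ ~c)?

b → c = min(1, 1 − 0.262 + 0.912) = min(1, 1.650) = 1.000
So the left factor is b → c = 1.000.
~c = 1 − 0.912 = 0.088
a ↔ ~c = 1 − |0.738 − 0.088| = 1 − 0.650 = 0.350
~(a ↔ ~c) = 1 − 0.350 = 0.650
So the right-hand bound is ~(a ↔ ~c) = 0.650.
The residuum of the Łukasiewicz t-norm gives the supremum: min(1, 1 − 1.000 + 0.650).
1 − 1.000 + 0.650 = 0.650, so t = min(1, 0.650) = 0.650.
Check: 1.000 ⊗ 0.650 = max(0, 0.650) = 0.650 ≤ 0.650.

0.650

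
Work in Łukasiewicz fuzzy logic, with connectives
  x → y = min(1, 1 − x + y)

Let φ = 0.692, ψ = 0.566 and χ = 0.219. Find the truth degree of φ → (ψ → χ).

0.961

ψ → χ = min(1, 1 − 0.566 + 0.219) = min(1, 0.653) = 0.653
φ → (ψ → χ) = min(1, 1 − 0.692 + 0.653) = min(1, 0.961) = 0.961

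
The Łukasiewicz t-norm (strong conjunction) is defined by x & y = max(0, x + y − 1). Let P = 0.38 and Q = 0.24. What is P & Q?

0.00

P & Q = max(0, 0.38 + 0.24 − 1) = max(0, -0.38) = 0.00
For comparison, the Gödel (minimum) t-norm min(x, y) would give 0.24.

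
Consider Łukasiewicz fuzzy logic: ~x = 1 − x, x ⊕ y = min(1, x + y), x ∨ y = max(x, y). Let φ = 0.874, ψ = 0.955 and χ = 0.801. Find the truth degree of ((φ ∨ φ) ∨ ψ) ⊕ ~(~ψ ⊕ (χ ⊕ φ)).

0.955

φ ∨ φ = max(0.874, 0.874) = 0.874
(φ ∨ φ) ∨ ψ = max(0.874, 0.955) = 0.955
~ψ = 1 − 0.955 = 0.045
χ ⊕ φ = min(1, 0.801 + 0.874) = min(1, 1.675) = 1.000
~ψ ⊕ (χ ⊕ φ) = min(1, 0.045 + 1.000) = min(1, 1.045) = 1.000
~(~ψ ⊕ (χ ⊕ φ)) = 1 − 1.000 = 0.000
((φ ∨ φ) ∨ ψ) ⊕ ~(~ψ ⊕ (χ ⊕ φ)) = min(1, 0.955 + 0.000) = min(1, 0.955) = 0.955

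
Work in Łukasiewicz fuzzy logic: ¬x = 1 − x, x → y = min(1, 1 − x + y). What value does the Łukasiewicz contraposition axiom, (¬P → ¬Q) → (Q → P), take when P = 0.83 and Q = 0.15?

1.00

¬P = 1 − 0.83 = 0.17
¬Q = 1 − 0.15 = 0.85
¬P → ¬Q = min(1, 1 − 0.17 + 0.85) = min(1, 1.68) = 1.00
Q → P = min(1, 1 − 0.15 + 0.83) = min(1, 1.68) = 1.00
(¬P → ¬Q) → (Q → P) = min(1, 1 − 1.00 + 1.00) = min(1, 1.00) = 1.00
(As expected: an axiom of Ł∞, always 1.)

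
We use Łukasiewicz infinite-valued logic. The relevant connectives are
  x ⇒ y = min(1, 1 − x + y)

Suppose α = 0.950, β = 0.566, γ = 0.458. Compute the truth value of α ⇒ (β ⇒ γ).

0.942

β ⇒ γ = min(1, 1 − 0.566 + 0.458) = min(1, 0.892) = 0.892
α ⇒ (β ⇒ γ) = min(1, 1 − 0.950 + 0.892) = min(1, 0.942) = 0.942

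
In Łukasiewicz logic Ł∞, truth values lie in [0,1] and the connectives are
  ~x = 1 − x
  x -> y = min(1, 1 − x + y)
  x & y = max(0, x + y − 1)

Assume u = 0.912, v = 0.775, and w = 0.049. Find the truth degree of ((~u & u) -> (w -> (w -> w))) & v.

~u = 1 − 0.912 = 0.088
~u & u = max(0, 0.088 + 0.912 − 1) = max(0, 0.000) = 0.000
w -> w = min(1, 1 − 0.049 + 0.049) = min(1, 1.000) = 1.000
w -> (w -> w) = min(1, 1 − 0.049 + 1.000) = min(1, 1.951) = 1.000
(~u & u) -> (w -> (w -> w)) = min(1, 1 − 0.000 + 1.000) = min(1, 2.000) = 1.000
((~u & u) -> (w -> (w -> w))) & v = max(0, 1.000 + 0.775 − 1) = max(0, 0.775) = 0.775

0.775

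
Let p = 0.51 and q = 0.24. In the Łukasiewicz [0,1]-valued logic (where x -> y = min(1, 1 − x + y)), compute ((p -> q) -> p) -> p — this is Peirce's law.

p -> q = min(1, 1 − 0.51 + 0.24) = min(1, 0.73) = 0.73
(p -> q) -> p = min(1, 1 − 0.73 + 0.51) = min(1, 0.78) = 0.78
((p -> q) -> p) -> p = min(1, 1 − 0.78 + 0.51) = min(1, 0.73) = 0.73
(The value 0.73 < 1 shows this instance is not satisfied; not a Ł∞-tautology in general.)

0.73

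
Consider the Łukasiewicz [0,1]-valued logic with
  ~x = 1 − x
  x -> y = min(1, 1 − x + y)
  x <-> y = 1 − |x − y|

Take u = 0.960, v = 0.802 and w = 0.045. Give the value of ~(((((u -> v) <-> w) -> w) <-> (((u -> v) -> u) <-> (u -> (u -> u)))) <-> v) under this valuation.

0.040

u -> v = min(1, 1 − 0.960 + 0.802) = min(1, 0.842) = 0.842
(u -> v) <-> w = 1 − |0.842 − 0.045| = 1 − 0.797 = 0.203
((u -> v) <-> w) -> w = min(1, 1 − 0.203 + 0.045) = min(1, 0.842) = 0.842
(u -> v) -> u = min(1, 1 − 0.842 + 0.960) = min(1, 1.118) = 1.000
u -> u = min(1, 1 − 0.960 + 0.960) = min(1, 1.000) = 1.000
u -> (u -> u) = min(1, 1 − 0.960 + 1.000) = min(1, 1.040) = 1.000
((u -> v) -> u) <-> (u -> (u -> u)) = 1 − |1.000 − 1.000| = 1 − 0.000 = 1.000
(((u -> v) <-> w) -> w) <-> (((u -> v) -> u) <-> (u -> (u -> u))) = 1 − |0.842 − 1.000| = 1 − 0.158 = 0.842
((((u -> v) <-> w) -> w) <-> (((u -> v) -> u) <-> (u -> (u -> u)))) <-> v = 1 − |0.842 − 0.802| = 1 − 0.040 = 0.960
~(((((u -> v) <-> w) -> w) <-> (((u -> v) -> u) <-> (u -> (u -> u)))) <-> v) = 1 − 0.960 = 0.040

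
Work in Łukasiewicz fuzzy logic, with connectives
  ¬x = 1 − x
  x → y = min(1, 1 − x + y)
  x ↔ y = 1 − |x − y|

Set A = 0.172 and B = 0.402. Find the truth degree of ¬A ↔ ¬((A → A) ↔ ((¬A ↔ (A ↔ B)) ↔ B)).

¬A = 1 − 0.172 = 0.828
A → A = min(1, 1 − 0.172 + 0.172) = min(1, 1.000) = 1.000
A ↔ B = 1 − |0.172 − 0.402| = 1 − 0.230 = 0.770
¬A ↔ (A ↔ B) = 1 − |0.828 − 0.770| = 1 − 0.058 = 0.942
(¬A ↔ (A ↔ B)) ↔ B = 1 − |0.942 − 0.402| = 1 − 0.540 = 0.460
(A → A) ↔ ((¬A ↔ (A ↔ B)) ↔ B) = 1 − |1.000 − 0.460| = 1 − 0.540 = 0.460
¬((A → A) ↔ ((¬A ↔ (A ↔ B)) ↔ B)) = 1 − 0.460 = 0.540
¬A ↔ ¬((A → A) ↔ ((¬A ↔ (A ↔ B)) ↔ B)) = 1 − |0.828 − 0.540| = 1 − 0.288 = 0.712

0.712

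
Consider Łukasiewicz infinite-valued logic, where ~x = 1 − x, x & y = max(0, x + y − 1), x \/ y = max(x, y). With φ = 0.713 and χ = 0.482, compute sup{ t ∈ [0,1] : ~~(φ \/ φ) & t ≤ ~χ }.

φ \/ φ = max(0.713, 0.713) = 0.713
~(φ \/ φ) = 1 − 0.713 = 0.287
~~(φ \/ φ) = 1 − 0.287 = 0.713
So the left factor is ~~(φ \/ φ) = 0.713.
~χ = 1 − 0.482 = 0.518
So the right-hand bound is ~χ = 0.518.
The residuum of the Łukasiewicz t-norm gives the supremum: min(1, 1 − 0.713 + 0.518).
1 − 0.713 + 0.518 = 0.805, so t = min(1, 0.805) = 0.805.
Check: 0.713 & 0.805 = max(0, 0.518) = 0.518 ≤ 0.518.

0.805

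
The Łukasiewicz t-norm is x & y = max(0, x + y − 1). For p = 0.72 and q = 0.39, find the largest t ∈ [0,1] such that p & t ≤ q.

0.67

The residuum of the Łukasiewicz t-norm gives the supremum: min(1, 1 − 0.72 + 0.39).
1 − 0.72 + 0.39 = 0.67, so t = min(1, 0.67) = 0.67.
Check: 0.72 & 0.67 = max(0, 0.39) = 0.39 ≤ 0.39.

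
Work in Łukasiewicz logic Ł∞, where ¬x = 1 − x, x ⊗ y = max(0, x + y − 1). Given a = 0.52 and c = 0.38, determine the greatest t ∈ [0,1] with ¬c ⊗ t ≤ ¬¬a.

0.90

¬c = 1 − 0.38 = 0.62
So the left factor is ¬c = 0.62.
¬a = 1 − 0.52 = 0.48
¬¬a = 1 − 0.48 = 0.52
So the right-hand bound is ¬¬a = 0.52.
The residuum of the Łukasiewicz t-norm gives the supremum: min(1, 1 − 0.62 + 0.52).
1 − 0.62 + 0.52 = 0.90, so t = min(1, 0.90) = 0.90.
Check: 0.62 ⊗ 0.90 = max(0, 0.52) = 0.52 ≤ 0.52.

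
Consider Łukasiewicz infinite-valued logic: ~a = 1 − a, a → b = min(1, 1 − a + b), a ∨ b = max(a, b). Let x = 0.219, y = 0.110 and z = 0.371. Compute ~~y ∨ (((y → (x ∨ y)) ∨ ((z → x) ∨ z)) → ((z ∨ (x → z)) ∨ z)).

1.000

~y = 1 − 0.110 = 0.890
~~y = 1 − 0.890 = 0.110
x ∨ y = max(0.219, 0.110) = 0.219
y → (x ∨ y) = min(1, 1 − 0.110 + 0.219) = min(1, 1.109) = 1.000
z → x = min(1, 1 − 0.371 + 0.219) = min(1, 0.848) = 0.848
(z → x) ∨ z = max(0.848, 0.371) = 0.848
(y → (x ∨ y)) ∨ ((z → x) ∨ z) = max(1.000, 0.848) = 1.000
x → z = min(1, 1 − 0.219 + 0.371) = min(1, 1.152) = 1.000
z ∨ (x → z) = max(0.371, 1.000) = 1.000
(z ∨ (x → z)) ∨ z = max(1.000, 0.371) = 1.000
((y → (x ∨ y)) ∨ ((z → x) ∨ z)) → ((z ∨ (x → z)) ∨ z) = min(1, 1 − 1.000 + 1.000) = min(1, 1.000) = 1.000
~~y ∨ (((y → (x ∨ y)) ∨ ((z → x) ∨ z)) → ((z ∨ (x → z)) ∨ z)) = max(0.110, 1.000) = 1.000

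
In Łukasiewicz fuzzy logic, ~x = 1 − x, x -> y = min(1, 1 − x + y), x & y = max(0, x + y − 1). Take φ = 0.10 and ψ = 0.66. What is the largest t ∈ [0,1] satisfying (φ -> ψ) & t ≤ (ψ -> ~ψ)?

0.68

φ -> ψ = min(1, 1 − 0.10 + 0.66) = min(1, 1.56) = 1.00
So the left factor is φ -> ψ = 1.00.
~ψ = 1 − 0.66 = 0.34
ψ -> ~ψ = min(1, 1 − 0.66 + 0.34) = min(1, 0.68) = 0.68
So the right-hand bound is ψ -> ~ψ = 0.68.
The residuum of the Łukasiewicz t-norm gives the supremum: min(1, 1 − 1.00 + 0.68).
1 − 1.00 + 0.68 = 0.68, so t = min(1, 0.68) = 0.68.
Check: 1.00 & 0.68 = max(0, 0.68) = 0.68 ≤ 0.68.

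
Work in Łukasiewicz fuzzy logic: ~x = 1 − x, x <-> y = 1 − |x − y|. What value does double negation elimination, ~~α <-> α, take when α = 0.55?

~α = 1 − 0.55 = 0.45
~~α = 1 − 0.45 = 0.55
~~α <-> α = 1 − |0.55 − 0.55| = 1 − 0.00 = 1.00
(As expected: always 1 in Ł∞ since negation is involutive.)

1.00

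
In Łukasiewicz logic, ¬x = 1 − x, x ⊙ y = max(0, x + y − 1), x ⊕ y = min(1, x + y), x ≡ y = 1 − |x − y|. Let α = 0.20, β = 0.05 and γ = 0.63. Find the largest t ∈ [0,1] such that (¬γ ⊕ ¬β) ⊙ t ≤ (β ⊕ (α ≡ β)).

¬γ = 1 − 0.63 = 0.37
¬β = 1 − 0.05 = 0.95
¬γ ⊕ ¬β = min(1, 0.37 + 0.95) = min(1, 1.32) = 1.00
So the left factor is ¬γ ⊕ ¬β = 1.00.
α ≡ β = 1 − |0.20 − 0.05| = 1 − 0.15 = 0.85
β ⊕ (α ≡ β) = min(1, 0.05 + 0.85) = min(1, 0.90) = 0.90
So the right-hand bound is β ⊕ (α ≡ β) = 0.90.
The residuum of the Łukasiewicz t-norm gives the supremum: min(1, 1 − 1.00 + 0.90).
1 − 1.00 + 0.90 = 0.90, so t = min(1, 0.90) = 0.90.
Check: 1.00 ⊙ 0.90 = max(0, 0.90) = 0.90 ≤ 0.90.

0.90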